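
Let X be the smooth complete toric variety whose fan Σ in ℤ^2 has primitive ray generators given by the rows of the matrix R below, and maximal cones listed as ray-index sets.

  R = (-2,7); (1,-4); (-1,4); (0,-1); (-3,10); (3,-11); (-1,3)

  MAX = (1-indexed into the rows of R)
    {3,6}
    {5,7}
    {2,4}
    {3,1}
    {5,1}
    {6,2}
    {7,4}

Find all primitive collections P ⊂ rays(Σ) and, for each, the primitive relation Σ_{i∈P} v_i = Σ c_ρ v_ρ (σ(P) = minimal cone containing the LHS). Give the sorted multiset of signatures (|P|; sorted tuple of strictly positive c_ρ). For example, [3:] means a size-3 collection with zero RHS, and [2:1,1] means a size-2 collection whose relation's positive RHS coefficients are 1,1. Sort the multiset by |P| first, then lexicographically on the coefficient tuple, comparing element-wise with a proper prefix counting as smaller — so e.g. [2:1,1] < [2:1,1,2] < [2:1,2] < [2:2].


Primitive collections (14):

  P={2,3}:  v_{2} + v_{3} = 0 — sig = [2:]
  P={1,2}:  v_{1} + v_{2} = v_{7} — sig = [2:1]
  P={1,6}:  v_{1} + v_{6} = v_{2} — sig = [2:1]
  P={1,7}:  v_{1} + v_{7} = v_{5} — sig = [2:1]
  P={2,7}:  v_{2} + v_{7} = v_{4} — sig = [2:1]
  P={3,4}:  v_{3} + v_{4} = v_{7} — sig = [2:1]
  P={3,7}:  v_{3} + v_{7} = v_{1} — sig = [2:1]
  P={5,6}:  v_{5} + v_{6} = v_{4} — sig = [2:1]
  P={1,4}:  v_{1} + v_{4} = 2·v_{7} — sig = [2:2]
  P={2,5}:  v_{2} + v_{5} = 2·v_{7} — sig = [2:2]
  P={3,5}:  v_{3} + v_{5} = 2·v_{1} — sig = [2:2]
  P={6,7}:  v_{6} + v_{7} = 2·v_{2} — sig = [2:2]
  P={4,5}:  v_{4} + v_{5} = 3·v_{7} — sig = [2:3]
  P={4,6}:  v_{4} + v_{6} = 3·v_{2} — sig = [2:3]

Signatures (|P|; sorted positive RHS coefficients), sorted:
    |P|=2: 14 collections, coeffs (), (1), (1), (1), (1), (1), (1), (1), (2), (2), (2), (2), (3), (3)


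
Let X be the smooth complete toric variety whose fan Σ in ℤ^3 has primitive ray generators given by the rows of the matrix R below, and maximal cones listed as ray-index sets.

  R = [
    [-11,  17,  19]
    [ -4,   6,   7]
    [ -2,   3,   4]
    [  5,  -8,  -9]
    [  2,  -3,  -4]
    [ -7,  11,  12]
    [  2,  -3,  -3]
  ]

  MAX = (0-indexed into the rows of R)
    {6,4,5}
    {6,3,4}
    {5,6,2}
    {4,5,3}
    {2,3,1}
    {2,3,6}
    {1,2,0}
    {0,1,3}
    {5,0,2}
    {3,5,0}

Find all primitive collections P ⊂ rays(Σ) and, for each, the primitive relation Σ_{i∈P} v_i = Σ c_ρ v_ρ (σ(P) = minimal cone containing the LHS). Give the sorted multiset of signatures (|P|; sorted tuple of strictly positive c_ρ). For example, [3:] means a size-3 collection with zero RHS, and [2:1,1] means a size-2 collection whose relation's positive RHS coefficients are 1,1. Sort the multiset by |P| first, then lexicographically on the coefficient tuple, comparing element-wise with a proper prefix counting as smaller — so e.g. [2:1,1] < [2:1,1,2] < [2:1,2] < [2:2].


9 minimal non-faces of Δ(Σ) (on 7 rays):

  • {2,4}:  v_{2} + v_{4} = 0  so sig = [2:]
  • {1,5}:  v_{1} + v_{5} = v_{0}  so sig = [2:1]
  • {1,6}:  v_{1} + v_{6} = v_{2}  so sig = [2:1]
  • {0,6}:  v_{0} + v_{6} = v_{2} + v_{5}  so sig = [2:1,1]
  • {1,4}:  v_{1} + v_{4} = v_{3} + v_{5}  so sig = [2:1,1]
  • {0,4}:  v_{0} + v_{4} = v_{3} + 2·v_{5}  so sig = [2:1,2]
  • {3,5,6}:  v_{3} + v_{5} + v_{6} = 0  so sig = [3:]
  • {2,3,5}:  v_{2} + v_{3} + v_{5} = v_{1}  so sig = [3:1]
  • {0,2,3}:  v_{0} + v_{2} + v_{3} = 2·v_{1}  so sig = [3:2]

Signatures (|P|; sorted positive RHS coefficients), sorted:
[[2:], [2:1], [2:1], [2:1,1], [2:1,1], [2:1,2], [3:], [3:1], [3:2]]


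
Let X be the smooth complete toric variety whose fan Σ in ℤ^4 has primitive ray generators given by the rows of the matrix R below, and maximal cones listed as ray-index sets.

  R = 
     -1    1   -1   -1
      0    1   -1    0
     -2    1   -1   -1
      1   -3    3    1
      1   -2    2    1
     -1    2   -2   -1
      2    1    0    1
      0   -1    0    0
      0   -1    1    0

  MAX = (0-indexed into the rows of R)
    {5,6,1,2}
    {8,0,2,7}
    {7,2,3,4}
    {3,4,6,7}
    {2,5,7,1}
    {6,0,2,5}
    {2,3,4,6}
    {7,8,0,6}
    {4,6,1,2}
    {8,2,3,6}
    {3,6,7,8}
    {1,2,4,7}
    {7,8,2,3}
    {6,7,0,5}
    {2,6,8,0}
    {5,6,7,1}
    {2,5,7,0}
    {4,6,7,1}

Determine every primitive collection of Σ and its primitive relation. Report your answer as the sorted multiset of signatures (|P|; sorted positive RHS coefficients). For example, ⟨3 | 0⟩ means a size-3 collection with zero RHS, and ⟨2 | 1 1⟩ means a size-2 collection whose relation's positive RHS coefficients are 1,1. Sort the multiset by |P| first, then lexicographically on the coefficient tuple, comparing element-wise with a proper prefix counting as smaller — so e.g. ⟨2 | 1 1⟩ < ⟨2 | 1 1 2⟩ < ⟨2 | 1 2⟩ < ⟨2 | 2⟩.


The 10 primitive collections of Σ (r=9, n=4):

  P = {1,8}:  v_{1} + v_{8} = 0 — sig = ⟨2 | 0⟩
  P = {4,5}:  v_{4} + v_{5} = 0 — sig = ⟨2 | 0⟩
  P = {0,1}:  v_{0} + v_{1} = v_{5} — sig = ⟨2 | 1⟩
  P = {0,4}:  v_{0} + v_{4} = v_{8} — sig = ⟨2 | 1⟩
  P = {1,3}:  v_{1} + v_{3} = v_{4} — sig = ⟨2 | 1⟩
  P = {3,5}:  v_{3} + v_{5} = v_{8} — sig = ⟨2 | 1⟩
  P = {4,8}:  v_{4} + v_{8} = v_{3} — sig = ⟨2 | 1⟩
  P = {5,8}:  v_{5} + v_{8} = v_{0} — sig = ⟨2 | 1⟩
  P = {0,3}:  v_{0} + v_{3} = 2·v_{8} — sig = ⟨2 | 2⟩
  P = {2,6,7}:  v_{2} + v_{6} + v_{7} = v_{1} — sig = ⟨3 | 1⟩

so the primitive-relation signature multiset is
[⟨2 | 0⟩, ⟨2 | 0⟩, ⟨2 | 1⟩, ⟨2 | 1⟩, ⟨2 | 1⟩, ⟨2 | 1⟩, ⟨2 | 1⟩, ⟨2 | 1⟩, ⟨2 | 2⟩, ⟨3 | 1⟩]


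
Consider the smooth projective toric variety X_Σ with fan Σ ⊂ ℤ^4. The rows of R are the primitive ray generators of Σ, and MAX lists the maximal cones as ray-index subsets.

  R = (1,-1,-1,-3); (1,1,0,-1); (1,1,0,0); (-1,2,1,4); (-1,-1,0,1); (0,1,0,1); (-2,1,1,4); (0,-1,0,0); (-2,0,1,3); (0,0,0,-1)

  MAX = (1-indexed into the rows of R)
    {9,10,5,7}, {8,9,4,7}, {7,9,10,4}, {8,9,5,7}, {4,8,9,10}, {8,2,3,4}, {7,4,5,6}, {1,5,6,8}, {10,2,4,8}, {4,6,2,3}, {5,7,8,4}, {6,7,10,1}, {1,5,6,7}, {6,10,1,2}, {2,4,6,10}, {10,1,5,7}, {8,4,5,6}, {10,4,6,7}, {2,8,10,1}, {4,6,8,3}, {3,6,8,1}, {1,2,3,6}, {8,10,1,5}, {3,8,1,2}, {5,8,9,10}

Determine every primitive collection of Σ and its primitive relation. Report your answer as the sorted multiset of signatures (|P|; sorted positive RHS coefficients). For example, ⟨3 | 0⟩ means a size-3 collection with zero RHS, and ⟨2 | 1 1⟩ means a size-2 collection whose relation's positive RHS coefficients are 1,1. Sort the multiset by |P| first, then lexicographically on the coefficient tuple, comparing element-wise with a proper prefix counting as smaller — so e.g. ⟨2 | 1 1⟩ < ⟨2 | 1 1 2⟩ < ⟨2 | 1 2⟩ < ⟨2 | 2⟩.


|primitive collections| = 18. Relations:

  • {2,5}:  v_{2} + v_{5} = 0  →  sig = ⟨2 | 0⟩
  • {1,4}:  v_{1} + v_{4} = v_{6}  →  sig = ⟨2 | 1⟩
  • {3,7}:  v_{3} + v_{7} = v_{4}  →  sig = ⟨2 | 1⟩
  • {3,10}:  v_{3} + v_{10} = v_{2}  →  sig = ⟨2 | 1⟩
  • {6,9}:  v_{6} + v_{9} = v_{7}  →  sig = ⟨2 | 1⟩
  • {1,9}:  v_{1} + v_{9} = v_{5} + v_{10}  →  sig = ⟨2 | 1 1⟩
  • {2,7}:  v_{2} + v_{7} = v_{4} + v_{10}  →  sig = ⟨2 | 1 1⟩
  • {3,5}:  v_{3} + v_{5} = v_{6} + v_{8}  →  sig = ⟨2 | 1 1⟩
  • {3,9}:  v_{3} + v_{9} = v_{4} + v_{8} + v_{10}  →  sig = ⟨2 | 1 1 1⟩
  • {2,9}:  v_{2} + v_{9} = v_{4} + v_{8} + 2·v_{10}  →  sig = ⟨2 | 1 1 2⟩
  • {6,8,10}:  v_{6} + v_{8} + v_{10} = 0  →  sig = ⟨3 | 0⟩
  • {1,7,8}:  v_{1} + v_{7} + v_{8} = v_{5}  →  sig = ⟨3 | 1⟩
  • {2,6,8}:  v_{2} + v_{6} + v_{8} = v_{3}  →  sig = ⟨3 | 1⟩
  • {4,5,10}:  v_{4} + v_{5} + v_{10} = v_{7}  →  sig = ⟨3 | 1⟩
  • {7,8,10}:  v_{7} + v_{8} + v_{10} = v_{9}  →  sig = ⟨3 | 1⟩
  • {5,6,10}:  v_{5} + v_{6} + v_{10} = v_{1} + v_{7}  →  sig = ⟨3 | 1 1⟩
  • {6,7,8}:  v_{6} + v_{7} + v_{8} = v_{4} + v_{5}  →  sig = ⟨3 | 1 1⟩
  • {4,5,9}:  v_{4} + v_{5} + v_{9} = 2·v_{7} + v_{8}  →  sig = ⟨3 | 1 2⟩

Sorted signature multiset PRS(X):
[⟨2 | 0⟩, ⟨2 | 1⟩, ⟨2 | 1⟩, ⟨2 | 1⟩, ⟨2 | 1⟩, ⟨2 | 1 1⟩, ⟨2 | 1 1⟩, ⟨2 | 1 1⟩, ⟨2 | 1 1 1⟩, ⟨2 | 1 1 2⟩, ⟨3 | 0⟩, ⟨3 | 1⟩, ⟨3 | 1⟩, ⟨3 | 1⟩, ⟨3 | 1⟩, ⟨3 | 1 1⟩, ⟨3 | 1 1⟩, ⟨3 | 1 2⟩]


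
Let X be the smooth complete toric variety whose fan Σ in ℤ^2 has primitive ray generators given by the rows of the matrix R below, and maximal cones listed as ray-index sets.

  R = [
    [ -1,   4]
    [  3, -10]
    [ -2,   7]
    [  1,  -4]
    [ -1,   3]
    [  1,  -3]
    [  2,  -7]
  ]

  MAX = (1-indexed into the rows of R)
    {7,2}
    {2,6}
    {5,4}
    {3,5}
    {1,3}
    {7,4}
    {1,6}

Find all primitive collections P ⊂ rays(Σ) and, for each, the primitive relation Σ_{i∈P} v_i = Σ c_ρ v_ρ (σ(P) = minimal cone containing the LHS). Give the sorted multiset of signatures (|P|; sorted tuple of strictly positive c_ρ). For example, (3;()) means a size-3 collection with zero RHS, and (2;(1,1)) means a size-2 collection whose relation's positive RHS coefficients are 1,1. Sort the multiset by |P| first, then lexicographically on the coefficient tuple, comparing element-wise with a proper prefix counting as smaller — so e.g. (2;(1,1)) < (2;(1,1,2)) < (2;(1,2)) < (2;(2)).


Primitive collections (14):

  {1,4}:  v_{1} + v_{4} = 0  ⟹  sig = (2;())
  {3,7}:  v_{3} + v_{7} = 0  ⟹  sig = (2;())
  {5,6}:  v_{5} + v_{6} = 0  ⟹  sig = (2;())
  {1,5}:  v_{1} + v_{5} = v_{3}  ⟹  sig = (2;(1))
  {1,7}:  v_{1} + v_{7} = v_{6}  ⟹  sig = (2;(1))
  {2,3}:  v_{2} + v_{3} = v_{6}  ⟹  sig = (2;(1))
  {2,5}:  v_{2} + v_{5} = v_{7}  ⟹  sig = (2;(1))
  {3,4}:  v_{3} + v_{4} = v_{5}  ⟹  sig = (2;(1))
  {3,6}:  v_{3} + v_{6} = v_{1}  ⟹  sig = (2;(1))
  {4,6}:  v_{4} + v_{6} = v_{7}  ⟹  sig = (2;(1))
  {5,7}:  v_{5} + v_{7} = v_{4}  ⟹  sig = (2;(1))
  {6,7}:  v_{6} + v_{7} = v_{2}  ⟹  sig = (2;(1))
  {1,2}:  v_{1} + v_{2} = 2·v_{6}  ⟹  sig = (2;(2))
  {2,4}:  v_{2} + v_{4} = 2·v_{7}  ⟹  sig = (2;(2))

Hence PRS(X_Σ) =
[(2;()), (2;()), (2;()), (2;(1)), (2;(1)), (2;(1)), (2;(1)), (2;(1)), (2;(1)), (2;(1)), (2;(1)), (2;(1)), (2;(2)), (2;(2))]


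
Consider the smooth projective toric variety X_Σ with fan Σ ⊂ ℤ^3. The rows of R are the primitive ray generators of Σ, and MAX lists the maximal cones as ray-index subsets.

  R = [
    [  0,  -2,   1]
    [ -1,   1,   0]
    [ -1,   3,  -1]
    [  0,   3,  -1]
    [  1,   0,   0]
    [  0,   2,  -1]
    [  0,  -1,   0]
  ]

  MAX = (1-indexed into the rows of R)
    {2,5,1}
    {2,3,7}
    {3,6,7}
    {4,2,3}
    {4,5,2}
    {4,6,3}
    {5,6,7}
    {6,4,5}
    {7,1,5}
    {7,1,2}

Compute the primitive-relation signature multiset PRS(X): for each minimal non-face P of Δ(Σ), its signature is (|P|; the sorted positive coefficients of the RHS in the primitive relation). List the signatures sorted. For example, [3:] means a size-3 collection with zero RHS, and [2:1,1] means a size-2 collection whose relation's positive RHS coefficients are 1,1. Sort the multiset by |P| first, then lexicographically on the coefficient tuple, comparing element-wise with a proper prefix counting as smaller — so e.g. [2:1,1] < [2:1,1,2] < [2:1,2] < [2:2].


The 7 primitive collections of Σ (r=7, n=3):

  P={1,6}:  v_{1} + v_{6} = 0  ⇒ sig = [2:]
  P={1,3}:  v_{1} + v_{3} = v_{2}  ⇒ sig = [2:1]
  P={2,6}:  v_{2} + v_{6} = v_{3}  ⇒ sig = [2:1]
  P={3,5}:  v_{3} + v_{5} = v_{4}  ⇒ sig = [2:1]
  P={4,7}:  v_{4} + v_{7} = v_{6}  ⇒ sig = [2:1]
  P={1,4}:  v_{1} + v_{4} = v_{2} + v_{5}  ⇒ sig = [2:1,1]
  P={2,5,7}:  v_{2} + v_{5} + v_{7} = 0  ⇒ sig = [3:]

so the primitive-relation signature multiset is
    [2:]
    [2:1]
    [2:1]
    [2:1]
    [2:1]
    [2:1,1]
    [3:]


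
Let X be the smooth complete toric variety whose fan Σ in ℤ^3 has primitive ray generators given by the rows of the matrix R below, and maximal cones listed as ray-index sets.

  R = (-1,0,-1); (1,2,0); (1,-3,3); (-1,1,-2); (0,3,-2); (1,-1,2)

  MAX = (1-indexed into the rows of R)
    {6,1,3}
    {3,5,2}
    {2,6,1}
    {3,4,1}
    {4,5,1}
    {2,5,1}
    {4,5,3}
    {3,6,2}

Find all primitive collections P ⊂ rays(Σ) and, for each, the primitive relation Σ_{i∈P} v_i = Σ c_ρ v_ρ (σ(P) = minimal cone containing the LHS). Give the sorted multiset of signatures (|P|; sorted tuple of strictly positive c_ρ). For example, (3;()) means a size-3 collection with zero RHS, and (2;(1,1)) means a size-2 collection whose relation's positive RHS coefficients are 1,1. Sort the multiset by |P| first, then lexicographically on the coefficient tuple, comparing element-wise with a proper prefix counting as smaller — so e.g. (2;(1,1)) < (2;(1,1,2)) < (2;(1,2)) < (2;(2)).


Δ(Σ) — 6 vertices, 5 min non-faces:

  P={4,6}:  v_{4} + v_{6} = 0  →  sig = (2;())
  P={2,4}:  v_{2} + v_{4} = v_{5}  →  sig = (2;(1))
  P={5,6}:  v_{5} + v_{6} = v_{2}  →  sig = (2;(1))
  P={1,3,5}:  v_{1} + v_{3} + v_{5} = 0  →  sig = (3;())
  P={1,2,3}:  v_{1} + v_{2} + v_{3} = v_{6}  →  sig = (3;(1))

Signatures (|P|; sorted positive RHS coefficients), sorted:
    |P|=2: 3 collections, coeffs (), (1), (1)
    |P|=3: 2 collections, coeffs (), (1)


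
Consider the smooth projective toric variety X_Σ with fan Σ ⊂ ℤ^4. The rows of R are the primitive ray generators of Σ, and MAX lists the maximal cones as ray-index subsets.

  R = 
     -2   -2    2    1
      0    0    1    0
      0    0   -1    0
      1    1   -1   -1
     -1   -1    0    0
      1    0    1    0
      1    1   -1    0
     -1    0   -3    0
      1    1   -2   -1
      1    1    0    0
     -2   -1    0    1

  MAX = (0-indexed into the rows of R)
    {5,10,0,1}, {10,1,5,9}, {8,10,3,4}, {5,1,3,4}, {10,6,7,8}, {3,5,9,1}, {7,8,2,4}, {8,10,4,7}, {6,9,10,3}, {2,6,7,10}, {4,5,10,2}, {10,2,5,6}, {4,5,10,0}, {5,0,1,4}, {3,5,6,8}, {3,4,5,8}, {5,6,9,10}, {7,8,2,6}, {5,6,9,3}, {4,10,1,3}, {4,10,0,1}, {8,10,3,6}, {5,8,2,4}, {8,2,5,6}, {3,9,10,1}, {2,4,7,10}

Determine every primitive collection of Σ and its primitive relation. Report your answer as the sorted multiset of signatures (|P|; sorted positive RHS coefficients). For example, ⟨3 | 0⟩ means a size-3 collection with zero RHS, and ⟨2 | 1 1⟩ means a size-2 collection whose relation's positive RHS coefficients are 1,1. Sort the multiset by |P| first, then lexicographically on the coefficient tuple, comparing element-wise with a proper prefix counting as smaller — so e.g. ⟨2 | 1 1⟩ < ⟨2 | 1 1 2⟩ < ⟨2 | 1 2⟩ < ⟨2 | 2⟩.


Δ(Σ) — 11 vertices, 22 min non-faces:

  P={1,2}:  v_{1} + v_{2} = 0  ⇒ sig = ⟨2 | 0⟩
  P={4,9}:  v_{4} + v_{9} = 0  ⇒ sig = ⟨2 | 0⟩
  P={0,8}:  v_{0} + v_{8} = v_{4}  ⇒ sig = ⟨2 | 1⟩
  P={1,6}:  v_{1} + v_{6} = v_{9}  ⇒ sig = ⟨2 | 1⟩
  P={1,8}:  v_{1} + v_{8} = v_{3}  ⇒ sig = ⟨2 | 1⟩
  P={2,3}:  v_{2} + v_{3} = v_{8}  ⇒ sig = ⟨2 | 1⟩
  P={2,9}:  v_{2} + v_{9} = v_{6}  ⇒ sig = ⟨2 | 1⟩
  P={4,6}:  v_{4} + v_{6} = v_{2}  ⇒ sig = ⟨2 | 1⟩
  P={0,3}:  v_{0} + v_{3} = v_{1} + v_{4}  ⇒ sig = ⟨2 | 1 1⟩
  P={0,6}:  v_{0} + v_{6} = v_{5} + v_{10}  ⇒ sig = ⟨2 | 1 1⟩
  P={1,7}:  v_{1} + v_{7} = v_{8} + v_{10}  ⇒ sig = ⟨2 | 1 1⟩
  P={8,9}:  v_{8} + v_{9} = v_{3} + v_{6}  ⇒ sig = ⟨2 | 1 1⟩
  P={0,2}:  v_{0} + v_{2} = v_{4} + v_{5} + v_{10}  ⇒ sig = ⟨2 | 1 1 1⟩
  P={0,7}:  v_{0} + v_{7} = v_{2} + v_{4} + v_{10}  ⇒ sig = ⟨2 | 1 1 1⟩
  P={0,9}:  v_{0} + v_{9} = v_{1} + v_{5} + v_{10}  ⇒ sig = ⟨2 | 1 1 1⟩
  P={7,9}:  v_{7} + v_{9} = v_{6} + v_{8} + v_{10}  ⇒ sig = ⟨2 | 1 1 1⟩
  P={3,7}:  v_{3} + v_{7} = 2·v_{8} + v_{10}  ⇒ sig = ⟨2 | 1 2⟩
  P={5,7}:  v_{5} + v_{7} = 2·v_{2}  ⇒ sig = ⟨2 | 2⟩
  P={3,5,10}:  v_{3} + v_{5} + v_{10} = 0  ⇒ sig = ⟨3 | 0⟩
  P={2,8,10}:  v_{2} + v_{8} + v_{10} = v_{7}  ⇒ sig = ⟨3 | 1⟩
  P={5,8,10}:  v_{5} + v_{8} + v_{10} = v_{2}  ⇒ sig = ⟨3 | 1⟩
  P={1,4,5,10}:  v_{1} + v_{4} + v_{5} + v_{10} = v_{0}  ⇒ sig = ⟨4 | 1⟩

so the primitive-relation signature multiset is
    |P|=2: 18 collections, coeffs (), (), (1), (1), (1), (1), (1), (1), (1,1), (1,1), (1,1), (1,1), (1,1,1), (1,1,1), (1,1,1), (1,1,1), (1,2), (2)
    |P|=3: 3 collections, coeffs (), (1), (1)
    |P|=4: 1 collection, coeffs (1)


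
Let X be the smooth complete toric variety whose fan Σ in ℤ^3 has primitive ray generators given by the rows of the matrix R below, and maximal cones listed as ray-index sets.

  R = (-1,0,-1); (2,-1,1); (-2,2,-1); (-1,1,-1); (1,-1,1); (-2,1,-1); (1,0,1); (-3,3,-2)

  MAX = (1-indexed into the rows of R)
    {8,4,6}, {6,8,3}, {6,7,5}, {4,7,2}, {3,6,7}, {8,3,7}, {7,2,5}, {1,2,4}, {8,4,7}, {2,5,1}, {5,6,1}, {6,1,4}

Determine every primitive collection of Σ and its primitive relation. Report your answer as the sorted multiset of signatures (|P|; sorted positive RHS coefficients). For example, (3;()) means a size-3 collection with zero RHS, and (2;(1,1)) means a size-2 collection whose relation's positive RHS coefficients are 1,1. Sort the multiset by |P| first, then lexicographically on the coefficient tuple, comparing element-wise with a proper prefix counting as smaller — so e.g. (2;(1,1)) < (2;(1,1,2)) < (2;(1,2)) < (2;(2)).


Δ(Σ) — 8 vertices, 12 min non-faces:

  P = {1,7}:  v_{1} + v_{7} = 0 ; sig = (2;())
  P = {2,6}:  v_{2} + v_{6} = 0 ; sig = (2;())
  P = {4,5}:  v_{4} + v_{5} = 0 ; sig = (2;())
  P = {3,4}:  v_{3} + v_{4} = v_{8} ; sig = (2;(1))
  P = {5,8}:  v_{5} + v_{8} = v_{3} ; sig = (2;(1))
  P = {1,3}:  v_{1} + v_{3} = v_{4} + v_{6} ; sig = (2;(1,1))
  P = {2,3}:  v_{2} + v_{3} = v_{4} + v_{7} ; sig = (2;(1,1))
  P = {3,5}:  v_{3} + v_{5} = v_{6} + v_{7} ; sig = (2;(1,1))
  P = {1,8}:  v_{1} + v_{8} = 2·v_{4} + v_{6} ; sig = (2;(1,2))
  P = {2,8}:  v_{2} + v_{8} = 2·v_{4} + v_{7} ; sig = (2;(1,2))
  P = {4,6,7}:  v_{4} + v_{6} + v_{7} = v_{3} ; sig = (3;(1))
  P = {6,7,8}:  v_{6} + v_{7} + v_{8} = 2·v_{3} ; sig = (3;(2))

Sorted signature multiset PRS(X):
    |P|=2: 10 collections, coeffs (), (), (), (1), (1), (1,1), (1,1), (1,1), (1,2), (1,2)
    |P|=3: 2 collections, coeffs (1), (2)


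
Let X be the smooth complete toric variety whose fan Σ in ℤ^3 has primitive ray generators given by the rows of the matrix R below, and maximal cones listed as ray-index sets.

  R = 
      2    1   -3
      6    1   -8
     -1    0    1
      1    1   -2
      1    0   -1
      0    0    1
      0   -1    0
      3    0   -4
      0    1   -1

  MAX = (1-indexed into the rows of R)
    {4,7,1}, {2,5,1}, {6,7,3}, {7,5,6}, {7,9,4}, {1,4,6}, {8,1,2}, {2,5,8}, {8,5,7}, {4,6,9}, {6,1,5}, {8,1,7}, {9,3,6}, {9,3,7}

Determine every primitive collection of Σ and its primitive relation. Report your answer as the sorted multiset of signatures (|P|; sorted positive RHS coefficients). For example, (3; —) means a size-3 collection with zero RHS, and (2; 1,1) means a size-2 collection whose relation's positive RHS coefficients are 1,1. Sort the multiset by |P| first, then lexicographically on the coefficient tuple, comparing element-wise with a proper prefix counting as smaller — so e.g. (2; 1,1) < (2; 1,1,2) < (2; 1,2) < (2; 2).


20 collections generate NE(X_Σ); each relation:

  P = {3,5}:  v_{3} + v_{5} = 0  ⟹  sig = (2; —)
  P = {1,3}:  v_{1} + v_{3} = v_{4}  ⟹  sig = (2; 1)
  P = {3,4}:  v_{3} + v_{4} = v_{9}  ⟹  sig = (2; 1)
  P = {4,5}:  v_{4} + v_{5} = v_{1}  ⟹  sig = (2; 1)
  P = {5,9}:  v_{5} + v_{9} = v_{4}  ⟹  sig = (2; 1)
  P = {2,3}:  v_{2} + v_{3} = v_{1} + v_{8}  ⟹  sig = (2; 1,1)
  P = {3,8}:  v_{3} + v_{8} = v_{1} + v_{7}  ⟹  sig = (2; 1,1)
  P = {8,9}:  v_{8} + v_{9} = v_{1} + v_{4} + v_{7}  ⟹  sig = (2; 1,1,1)
  P = {2,4}:  v_{2} + v_{4} = 2·v_{1} + v_{8}  ⟹  sig = (2; 1,2)
  P = {4,8}:  v_{4} + v_{8} = 2·v_{1} + v_{7}  ⟹  sig = (2; 1,2)
  P = {2,9}:  v_{2} + v_{9} = 3·v_{1} + v_{7}  ⟹  sig = (2; 1,3)
  P = {2,6}:  v_{2} + v_{6} = v_{1} + 4·v_{5}  ⟹  sig = (2; 1,4)
  P = {1,9}:  v_{1} + v_{9} = 2·v_{4}  ⟹  sig = (2; 2)
  P = {2,7}:  v_{2} + v_{7} = 2·v_{8}  ⟹  sig = (2; 2)
  P = {6,8}:  v_{6} + v_{8} = 3·v_{5}  ⟹  sig = (2; 3)
  P = {6,7,9}:  v_{6} + v_{7} + v_{9} = 0  ⟹  sig = (3; —)
  P = {1,5,7}:  v_{1} + v_{5} + v_{7} = v_{8}  ⟹  sig = (3; 1)
  P = {1,5,8}:  v_{1} + v_{5} + v_{8} = v_{2}  ⟹  sig = (3; 1)
  P = {4,6,7}:  v_{4} + v_{6} + v_{7} = v_{5}  ⟹  sig = (3; 1)
  P = {1,6,7}:  v_{1} + v_{6} + v_{7} = 2·v_{5}  ⟹  sig = (3; 2)

Hence PRS(X_Σ) =
{ (2; —),  (2; 1) ×4,  (2; 1,1) ×2,  (2; 1,1,1),  (2; 1,2) ×2,  (2; 1,3),  (2; 1,4),  (2; 2) ×2,  (2; 3),  (3; —),  (3; 1) ×3,  (3; 2) }


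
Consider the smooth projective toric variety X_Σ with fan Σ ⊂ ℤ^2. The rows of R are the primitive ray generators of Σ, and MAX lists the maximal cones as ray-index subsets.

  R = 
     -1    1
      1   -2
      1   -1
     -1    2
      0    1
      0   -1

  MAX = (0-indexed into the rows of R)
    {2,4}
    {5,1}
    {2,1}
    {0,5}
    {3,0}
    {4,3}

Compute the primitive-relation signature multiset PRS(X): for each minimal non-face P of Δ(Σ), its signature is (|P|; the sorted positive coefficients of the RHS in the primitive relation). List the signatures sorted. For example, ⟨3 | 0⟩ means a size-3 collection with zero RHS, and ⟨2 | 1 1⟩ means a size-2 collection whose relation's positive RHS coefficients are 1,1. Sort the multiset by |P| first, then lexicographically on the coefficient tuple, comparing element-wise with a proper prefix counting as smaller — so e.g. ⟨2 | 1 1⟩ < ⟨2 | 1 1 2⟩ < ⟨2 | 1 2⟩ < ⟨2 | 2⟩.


The 9 primitive collections of Σ (r=6, n=2):

  P = {0,2}:  v_{0} + v_{2} = 0 ; sig = ⟨2 | 0⟩
  P = {1,3}:  v_{1} + v_{3} = 0 ; sig = ⟨2 | 0⟩
  P = {4,5}:  v_{4} + v_{5} = 0 ; sig = ⟨2 | 0⟩
  P = {0,1}:  v_{0} + v_{1} = v_{5} ; sig = ⟨2 | 1⟩
  P = {0,4}:  v_{0} + v_{4} = v_{3} ; sig = ⟨2 | 1⟩
  P = {1,4}:  v_{1} + v_{4} = v_{2} ; sig = ⟨2 | 1⟩
  P = {2,3}:  v_{2} + v_{3} = v_{4} ; sig = ⟨2 | 1⟩
  P = {2,5}:  v_{2} + v_{5} = v_{1} ; sig = ⟨2 | 1⟩
  P = {3,5}:  v_{3} + v_{5} = v_{0} ; sig = ⟨2 | 1⟩

so the primitive-relation signature multiset is
    ⟨2 | 0⟩
    ⟨2 | 0⟩
    ⟨2 | 0⟩
    ⟨2 | 1⟩
    ⟨2 | 1⟩
    ⟨2 | 1⟩
    ⟨2 | 1⟩
    ⟨2 | 1⟩
    ⟨2 | 1⟩


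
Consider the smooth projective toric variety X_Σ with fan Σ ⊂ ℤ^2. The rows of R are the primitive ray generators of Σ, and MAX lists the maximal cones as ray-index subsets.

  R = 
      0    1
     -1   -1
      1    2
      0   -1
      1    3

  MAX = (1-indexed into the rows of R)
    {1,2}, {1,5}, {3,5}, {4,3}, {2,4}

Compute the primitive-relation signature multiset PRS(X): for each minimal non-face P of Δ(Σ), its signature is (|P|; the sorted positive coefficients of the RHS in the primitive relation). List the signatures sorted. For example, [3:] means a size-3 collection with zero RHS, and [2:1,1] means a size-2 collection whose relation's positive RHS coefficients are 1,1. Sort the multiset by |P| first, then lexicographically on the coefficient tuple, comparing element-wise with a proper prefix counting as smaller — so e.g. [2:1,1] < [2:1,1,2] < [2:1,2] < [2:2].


The 5 primitive collections of Σ (r=5, n=2):

  {1,4}:  v_{1} + v_{4} = 0  →  sig = [2:]
  {1,3}:  v_{1} + v_{3} = v_{5}  →  sig = [2:1]
  {2,3}:  v_{2} + v_{3} = v_{1}  →  sig = [2:1]
  {4,5}:  v_{4} + v_{5} = v_{3}  →  sig = [2:1]
  {2,5}:  v_{2} + v_{5} = 2·v_{1}  →  sig = [2:2]

Hence PRS(X_Σ) =
    |P|=2: 5 collections, coeffs (), (1), (1), (1), (2)


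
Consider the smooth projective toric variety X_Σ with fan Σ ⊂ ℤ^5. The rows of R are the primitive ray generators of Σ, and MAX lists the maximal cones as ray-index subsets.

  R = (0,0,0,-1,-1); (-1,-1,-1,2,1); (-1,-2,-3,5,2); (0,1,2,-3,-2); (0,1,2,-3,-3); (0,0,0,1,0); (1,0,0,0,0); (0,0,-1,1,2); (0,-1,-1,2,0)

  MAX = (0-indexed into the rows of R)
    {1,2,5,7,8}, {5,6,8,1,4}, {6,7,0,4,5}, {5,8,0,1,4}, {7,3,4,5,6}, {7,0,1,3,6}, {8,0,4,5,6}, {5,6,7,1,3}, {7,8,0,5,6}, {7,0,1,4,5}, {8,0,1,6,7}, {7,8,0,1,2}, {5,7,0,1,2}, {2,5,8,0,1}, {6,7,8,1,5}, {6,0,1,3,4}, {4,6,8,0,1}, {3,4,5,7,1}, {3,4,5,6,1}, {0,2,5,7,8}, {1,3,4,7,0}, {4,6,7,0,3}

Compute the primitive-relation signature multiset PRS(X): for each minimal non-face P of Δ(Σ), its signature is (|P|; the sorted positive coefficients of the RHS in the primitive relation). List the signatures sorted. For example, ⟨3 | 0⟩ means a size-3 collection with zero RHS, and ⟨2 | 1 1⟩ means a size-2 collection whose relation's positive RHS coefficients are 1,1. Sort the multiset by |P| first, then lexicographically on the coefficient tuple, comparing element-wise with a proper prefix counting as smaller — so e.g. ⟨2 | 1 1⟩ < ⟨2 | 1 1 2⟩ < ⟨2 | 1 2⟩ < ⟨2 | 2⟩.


Primitive collections (9):

  P={2,3}:  v_{2} + v_{3} = v_{0} + v_{1} + v_{5}  so sig = ⟨2 | 1 1 1⟩
  P={3,8}:  v_{3} + v_{8} = v_{1} + v_{4} + v_{6}  so sig = ⟨2 | 1 1 1⟩
  P={2,6}:  v_{2} + v_{6} = v_{7} + 2·v_{8}  so sig = ⟨2 | 1 2⟩
  P={2,4}:  v_{2} + v_{4} = 2·v_{0} + v_{1} + 2·v_{5}  so sig = ⟨2 | 1 2 2⟩
  P={0,3,5}:  v_{0} + v_{3} + v_{5} = v_{4}  so sig = ⟨3 | 1⟩
  P={4,7,8}:  v_{4} + v_{7} + v_{8} = v_{0} + v_{5}  so sig = ⟨3 | 1 1⟩
  P={1,4,6,7}:  v_{1} + v_{4} + v_{6} + v_{7} = 0  so sig = ⟨4 | 0⟩
  P={0,1,5,6}:  v_{0} + v_{1} + v_{5} + v_{6} = v_{8}  so sig = ⟨4 | 1⟩
  P={0,1,5,7,8}:  v_{0} + v_{1} + v_{5} + v_{7} + v_{8} = v_{2}  so sig = ⟨5 | 1⟩

so the primitive-relation signature multiset is
{ ⟨2 | 1 1 1⟩ ×2,  ⟨2 | 1 2⟩,  ⟨2 | 1 2 2⟩,  ⟨3 | 1⟩,  ⟨3 | 1 1⟩,  ⟨4 | 0⟩,  ⟨4 | 1⟩,  ⟨5 | 1⟩ }


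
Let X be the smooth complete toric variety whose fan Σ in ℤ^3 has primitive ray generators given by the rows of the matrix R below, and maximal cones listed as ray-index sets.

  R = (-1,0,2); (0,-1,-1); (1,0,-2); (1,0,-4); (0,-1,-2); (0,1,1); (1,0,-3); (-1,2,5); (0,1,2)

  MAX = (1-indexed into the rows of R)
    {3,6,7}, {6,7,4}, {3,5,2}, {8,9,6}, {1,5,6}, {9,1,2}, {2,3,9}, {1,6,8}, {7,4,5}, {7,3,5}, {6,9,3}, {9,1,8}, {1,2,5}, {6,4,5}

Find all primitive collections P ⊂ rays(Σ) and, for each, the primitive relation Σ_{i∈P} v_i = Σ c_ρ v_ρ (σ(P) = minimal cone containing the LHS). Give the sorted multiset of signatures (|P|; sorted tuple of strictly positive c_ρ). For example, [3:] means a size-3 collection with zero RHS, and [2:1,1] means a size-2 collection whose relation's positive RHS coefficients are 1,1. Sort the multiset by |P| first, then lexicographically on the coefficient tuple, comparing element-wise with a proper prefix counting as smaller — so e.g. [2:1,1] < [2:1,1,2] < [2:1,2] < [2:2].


Minimal non-faces — 18 found among 9 rays, 14 max cones:

  {1,3}:  v_{1} + v_{3} = 0  →  sig = [2:]
  {2,6}:  v_{2} + v_{6} = 0  →  sig = [2:]
  {5,9}:  v_{5} + v_{9} = 0  →  sig = [2:]
  {1,7}:  v_{1} + v_{7} = v_{5} + v_{6}  →  sig = [2:1,1]
  {2,4}:  v_{2} + v_{4} = v_{5} + v_{7}  →  sig = [2:1,1]
  {2,7}:  v_{2} + v_{7} = v_{3} + v_{5}  →  sig = [2:1,1]
  {2,8}:  v_{2} + v_{8} = v_{1} + v_{9}  →  sig = [2:1,1]
  {3,8}:  v_{3} + v_{8} = v_{6} + v_{9}  →  sig = [2:1,1]
  {4,9}:  v_{4} + v_{9} = v_{6} + v_{7}  →  sig = [2:1,1]
  {5,8}:  v_{5} + v_{8} = v_{1} + v_{6}  →  sig = [2:1,1]
  {7,9}:  v_{7} + v_{9} = v_{3} + v_{6}  →  sig = [2:1,1]
  {4,8}:  v_{4} + v_{8} = v_{5} + 3·v_{6}  →  sig = [2:1,3]
  {3,4}:  v_{3} + v_{4} = 2·v_{7}  →  sig = [2:2]
  {7,8}:  v_{7} + v_{8} = 2·v_{6}  →  sig = [2:2]
  {1,4}:  v_{1} + v_{4} = 2·v_{5} + 2·v_{6}  →  sig = [2:2,2]
  {1,6,9}:  v_{1} + v_{6} + v_{9} = v_{8}  →  sig = [3:1]
  {3,5,6}:  v_{3} + v_{5} + v_{6} = v_{7}  →  sig = [3:1]
  {5,6,7}:  v_{5} + v_{6} + v_{7} = v_{4}  →  sig = [3:1]

Signatures (|P|; sorted positive RHS coefficients), sorted:
{ [2:] ×3,  [2:1,1] ×8,  [2:1,3],  [2:2] ×2,  [2:2,2],  [3:1] ×3 }


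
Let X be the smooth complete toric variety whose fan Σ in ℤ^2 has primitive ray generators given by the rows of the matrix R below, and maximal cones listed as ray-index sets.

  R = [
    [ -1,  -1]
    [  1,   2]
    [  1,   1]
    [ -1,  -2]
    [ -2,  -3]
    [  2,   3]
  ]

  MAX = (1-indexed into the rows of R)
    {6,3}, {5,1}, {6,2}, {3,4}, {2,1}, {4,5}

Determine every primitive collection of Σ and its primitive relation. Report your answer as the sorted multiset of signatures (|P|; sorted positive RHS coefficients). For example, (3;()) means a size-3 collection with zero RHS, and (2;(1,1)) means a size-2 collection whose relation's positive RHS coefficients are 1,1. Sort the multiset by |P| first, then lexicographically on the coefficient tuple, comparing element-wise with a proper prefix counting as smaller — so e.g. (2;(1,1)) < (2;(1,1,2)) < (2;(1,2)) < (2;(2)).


The 9 primitive collections of Σ (r=6, n=2):

  {1,3}:  v_{1} + v_{3} = 0  →  sig = (2;())
  {2,4}:  v_{2} + v_{4} = 0  →  sig = (2;())
  {5,6}:  v_{5} + v_{6} = 0  →  sig = (2;())
  {1,4}:  v_{1} + v_{4} = v_{5}  →  sig = (2;(1))
  {1,6}:  v_{1} + v_{6} = v_{2}  →  sig = (2;(1))
  {2,3}:  v_{2} + v_{3} = v_{6}  →  sig = (2;(1))
  {2,5}:  v_{2} + v_{5} = v_{1}  →  sig = (2;(1))
  {3,5}:  v_{3} + v_{5} = v_{4}  →  sig = (2;(1))
  {4,6}:  v_{4} + v_{6} = v_{3}  →  sig = (2;(1))

Hence PRS(X_Σ) =
{ (2;()) ×3,  (2;(1)) ×6 }


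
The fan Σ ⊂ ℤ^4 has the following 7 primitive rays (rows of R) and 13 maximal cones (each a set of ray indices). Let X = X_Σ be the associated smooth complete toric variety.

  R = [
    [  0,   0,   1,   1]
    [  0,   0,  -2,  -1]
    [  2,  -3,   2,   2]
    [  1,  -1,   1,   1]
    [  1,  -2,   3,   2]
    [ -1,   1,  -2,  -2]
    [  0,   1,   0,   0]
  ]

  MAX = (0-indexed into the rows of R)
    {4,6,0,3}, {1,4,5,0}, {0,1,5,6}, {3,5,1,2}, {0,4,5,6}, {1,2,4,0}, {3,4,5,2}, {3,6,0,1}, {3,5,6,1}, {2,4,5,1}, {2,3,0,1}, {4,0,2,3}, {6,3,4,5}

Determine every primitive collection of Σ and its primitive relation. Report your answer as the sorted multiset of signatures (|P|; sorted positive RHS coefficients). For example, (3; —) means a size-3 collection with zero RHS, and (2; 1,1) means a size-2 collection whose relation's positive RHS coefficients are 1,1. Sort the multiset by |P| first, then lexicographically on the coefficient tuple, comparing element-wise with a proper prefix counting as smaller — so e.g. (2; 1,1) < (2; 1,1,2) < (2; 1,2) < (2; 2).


Σ has 5 primitive collections:

  P = {2,6}:  v_{2} + v_{6} = 2·v_{3}  so sig = (2; 2)
  P = {0,3,5}:  v_{0} + v_{3} + v_{5} = 0  so sig = (3; —)
  P = {1,3,4}:  v_{1} + v_{3} + v_{4} = v_{2}  so sig = (3; 1)
  P = {1,4,6}:  v_{1} + v_{4} + v_{6} = v_{3}  so sig = (3; 1)
  P = {0,2,5}:  v_{0} + v_{2} + v_{5} = v_{1} + v_{4}  so sig = (3; 1,1)

Hence PRS(X_Σ) =
{ (2; 2),  (3; —),  (3; 1) ×2,  (3; 1,1) }


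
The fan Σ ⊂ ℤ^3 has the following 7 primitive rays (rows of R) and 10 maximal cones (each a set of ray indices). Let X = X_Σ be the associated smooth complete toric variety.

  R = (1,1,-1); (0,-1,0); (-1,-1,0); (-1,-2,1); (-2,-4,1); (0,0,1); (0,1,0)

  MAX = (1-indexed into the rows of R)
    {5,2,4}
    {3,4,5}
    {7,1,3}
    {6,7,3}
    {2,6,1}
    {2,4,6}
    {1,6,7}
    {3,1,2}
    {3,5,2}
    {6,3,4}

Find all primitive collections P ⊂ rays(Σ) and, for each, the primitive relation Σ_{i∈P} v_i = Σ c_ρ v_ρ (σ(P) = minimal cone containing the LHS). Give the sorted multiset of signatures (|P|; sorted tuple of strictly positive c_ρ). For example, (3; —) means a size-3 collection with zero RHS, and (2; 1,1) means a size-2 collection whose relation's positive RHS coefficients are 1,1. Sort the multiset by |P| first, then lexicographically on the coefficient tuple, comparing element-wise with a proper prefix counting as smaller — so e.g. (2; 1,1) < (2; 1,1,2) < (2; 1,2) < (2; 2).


|primitive collections| = 9. Relations:

  P={2,7}:  v_{2} + v_{7} = 0 — sig = (2; —)
  P={1,4}:  v_{1} + v_{4} = v_{2} — sig = (2; 1)
  P={4,7}:  v_{4} + v_{7} = v_{3} + v_{6} — sig = (2; 1,1)
  P={5,7}:  v_{5} + v_{7} = v_{3} + v_{4} — sig = (2; 1,1)
  P={1,5}:  v_{1} + v_{5} = 2·v_{2} + v_{3} — sig = (2; 1,2)
  P={5,6}:  v_{5} + v_{6} = 2·v_{4} — sig = (2; 2)
  P={1,3,6}:  v_{1} + v_{3} + v_{6} = 0 — sig = (3; —)
  P={2,3,4}:  v_{2} + v_{3} + v_{4} = v_{5} — sig = (3; 1)
  P={2,3,6}:  v_{2} + v_{3} + v_{6} = v_{4} — sig = (3; 1)

Hence PRS(X_Σ) =
    |P|=2: 6 collections, coeffs (), (1), (1,1), (1,1), (1,2), (2)
    |P|=3: 3 collections, coeffs (), (1), (1)


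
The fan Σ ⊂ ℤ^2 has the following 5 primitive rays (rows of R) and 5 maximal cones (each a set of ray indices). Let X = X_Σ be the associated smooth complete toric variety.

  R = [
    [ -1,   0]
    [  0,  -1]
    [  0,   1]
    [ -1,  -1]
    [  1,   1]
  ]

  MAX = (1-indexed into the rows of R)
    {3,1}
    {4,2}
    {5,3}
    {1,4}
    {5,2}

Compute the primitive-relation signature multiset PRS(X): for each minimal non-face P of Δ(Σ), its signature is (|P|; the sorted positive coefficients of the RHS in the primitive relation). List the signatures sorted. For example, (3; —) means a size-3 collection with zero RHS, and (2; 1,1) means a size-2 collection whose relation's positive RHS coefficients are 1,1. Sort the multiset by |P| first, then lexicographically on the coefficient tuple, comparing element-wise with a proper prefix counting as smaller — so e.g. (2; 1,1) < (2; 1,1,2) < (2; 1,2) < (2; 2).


|primitive collections| = 5. Relations:

  P = {2,3}:  v_{2} + v_{3} = 0  so sig = (2; —)
  P = {4,5}:  v_{4} + v_{5} = 0  so sig = (2; —)
  P = {1,2}:  v_{1} + v_{2} = v_{4}  so sig = (2; 1)
  P = {1,5}:  v_{1} + v_{5} = v_{3}  so sig = (2; 1)
  P = {3,4}:  v_{3} + v_{4} = v_{1}  so sig = (2; 1)

Hence PRS(X_Σ) =
[(2; —), (2; —), (2; 1), (2; 1), (2; 1)]


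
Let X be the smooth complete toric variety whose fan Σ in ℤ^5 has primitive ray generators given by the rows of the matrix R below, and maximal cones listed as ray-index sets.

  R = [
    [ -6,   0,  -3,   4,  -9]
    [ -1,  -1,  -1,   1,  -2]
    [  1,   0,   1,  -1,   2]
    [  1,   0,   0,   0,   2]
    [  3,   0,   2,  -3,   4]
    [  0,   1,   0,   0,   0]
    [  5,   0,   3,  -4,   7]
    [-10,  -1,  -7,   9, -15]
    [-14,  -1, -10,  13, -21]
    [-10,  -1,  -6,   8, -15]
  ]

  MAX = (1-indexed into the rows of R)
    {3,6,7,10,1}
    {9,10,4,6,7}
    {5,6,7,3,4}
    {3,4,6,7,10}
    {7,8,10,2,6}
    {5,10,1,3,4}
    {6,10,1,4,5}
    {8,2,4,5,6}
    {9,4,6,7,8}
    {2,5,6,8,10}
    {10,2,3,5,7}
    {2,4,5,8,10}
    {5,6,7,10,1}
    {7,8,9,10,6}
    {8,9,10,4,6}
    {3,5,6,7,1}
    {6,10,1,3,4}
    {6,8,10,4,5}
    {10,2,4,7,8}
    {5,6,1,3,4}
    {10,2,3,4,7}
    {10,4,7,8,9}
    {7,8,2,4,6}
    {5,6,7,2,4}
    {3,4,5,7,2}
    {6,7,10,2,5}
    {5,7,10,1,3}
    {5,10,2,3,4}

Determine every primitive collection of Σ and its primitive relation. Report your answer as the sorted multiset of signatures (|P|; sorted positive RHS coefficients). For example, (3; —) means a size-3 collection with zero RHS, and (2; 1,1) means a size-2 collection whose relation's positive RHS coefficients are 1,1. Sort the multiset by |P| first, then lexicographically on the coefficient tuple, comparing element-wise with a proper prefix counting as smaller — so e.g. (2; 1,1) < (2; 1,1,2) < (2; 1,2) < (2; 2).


The 14 primitive collections of Σ (r=10, n=5):

  P={1,2}:  v_{1} + v_{2} = v_{5} + v_{10}  ⇒ sig = (2; 1,1)
  P={3,8}:  v_{3} + v_{8} = v_{4} + v_{10}  ⇒ sig = (2; 1,1)
  P={1,9}:  v_{1} + v_{9} = v_{6} + v_{8} + v_{10}  ⇒ sig = (2; 1,1,1)
  P={5,9}:  v_{5} + v_{9} = v_{2} + v_{6} + v_{8}  ⇒ sig = (2; 1,1,1)
  P={1,8}:  v_{1} + v_{8} = v_{4} + v_{5} + v_{6} + 2·v_{10}  ⇒ sig = (2; 1,1,1,2)
  P={3,9}:  v_{3} + v_{9} = 2·v_{4} + v_{6} + v_{7} + 2·v_{10}  ⇒ sig = (2; 1,1,2,2)
  P={2,9}:  v_{2} + v_{9} = v_{7} + 2·v_{8}  ⇒ sig = (2; 1,2)
  P={1,4,7}:  v_{1} + v_{4} + v_{7} = 0  ⇒ sig = (3; —)
  P={2,3,6}:  v_{2} + v_{3} + v_{6} = 0  ⇒ sig = (3; —)
  P={5,7,8}:  v_{5} + v_{7} + v_{8} = 2·v_{2} + v_{6}  ⇒ sig = (3; 1,2)
  P={2,4,6,10}:  v_{2} + v_{4} + v_{6} + v_{10} = v_{8}  ⇒ sig = (4; 1)
  P={3,5,6,10}:  v_{3} + v_{5} + v_{6} + v_{10} = v_{1}  ⇒ sig = (4; 1)
  P={4,5,7,10}:  v_{4} + v_{5} + v_{7} + v_{10} = v_{2}  ⇒ sig = (4; 1)
  P={4,6,7,8,10}:  v_{4} + v_{6} + v_{7} + v_{8} + v_{10} = v_{9}  ⇒ sig = (5; 1)

Hence PRS(X_Σ) =
    (2; 1,1)
    (2; 1,1)
    (2; 1,1,1)
    (2; 1,1,1)
    (2; 1,1,1,2)
    (2; 1,1,2,2)
    (2; 1,2)
    (3; —)
    (3; —)
    (3; 1,2)
    (4; 1)
    (4; 1)
    (4; 1)
    (5; 1)


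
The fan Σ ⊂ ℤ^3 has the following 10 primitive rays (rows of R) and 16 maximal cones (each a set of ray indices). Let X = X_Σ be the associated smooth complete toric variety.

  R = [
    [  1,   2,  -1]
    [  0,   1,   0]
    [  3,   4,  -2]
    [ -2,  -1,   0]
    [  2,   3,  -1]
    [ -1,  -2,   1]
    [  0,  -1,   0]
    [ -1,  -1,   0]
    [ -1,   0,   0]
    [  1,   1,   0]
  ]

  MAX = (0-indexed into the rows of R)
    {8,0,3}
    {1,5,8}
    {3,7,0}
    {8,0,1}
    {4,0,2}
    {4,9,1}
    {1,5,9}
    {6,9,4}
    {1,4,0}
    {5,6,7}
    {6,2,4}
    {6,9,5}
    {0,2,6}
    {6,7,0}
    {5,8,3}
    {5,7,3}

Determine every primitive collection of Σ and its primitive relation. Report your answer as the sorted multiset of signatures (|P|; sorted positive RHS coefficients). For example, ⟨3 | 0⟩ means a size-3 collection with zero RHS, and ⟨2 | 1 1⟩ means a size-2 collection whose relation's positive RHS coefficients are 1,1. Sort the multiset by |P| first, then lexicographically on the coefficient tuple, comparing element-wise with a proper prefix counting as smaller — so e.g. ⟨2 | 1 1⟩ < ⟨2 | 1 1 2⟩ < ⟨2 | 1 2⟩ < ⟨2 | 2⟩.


22 minimal non-faces of Δ(Σ) (on 10 rays):

  {0,5}:  v_{0} + v_{5} = 0  so sig = ⟨2 | 0⟩
  {1,6}:  v_{1} + v_{6} = 0  so sig = ⟨2 | 0⟩
  {7,9}:  v_{7} + v_{9} = 0  so sig = ⟨2 | 0⟩
  {0,9}:  v_{0} + v_{9} = v_{4}  so sig = ⟨2 | 1⟩
  {1,7}:  v_{1} + v_{7} = v_{8}  so sig = ⟨2 | 1⟩
  {3,9}:  v_{3} + v_{9} = v_{8}  so sig = ⟨2 | 1⟩
  {4,5}:  v_{4} + v_{5} = v_{9}  so sig = ⟨2 | 1⟩
  {4,7}:  v_{4} + v_{7} = v_{0}  so sig = ⟨2 | 1⟩
  {6,8}:  v_{6} + v_{8} = v_{7}  so sig = ⟨2 | 1⟩
  {7,8}:  v_{7} + v_{8} = v_{3}  so sig = ⟨2 | 1⟩
  {8,9}:  v_{8} + v_{9} = v_{1}  so sig = ⟨2 | 1⟩
  {1,2}:  v_{1} + v_{2} = v_{0} + v_{4}  so sig = ⟨2 | 1 1⟩
  {2,5}:  v_{2} + v_{5} = v_{4} + v_{6}  so sig = ⟨2 | 1 1⟩
  {3,4}:  v_{3} + v_{4} = v_{0} + v_{8}  so sig = ⟨2 | 1 1⟩
  {4,8}:  v_{4} + v_{8} = v_{0} + v_{1}  so sig = ⟨2 | 1 1⟩
  {2,3}:  v_{2} + v_{3} = 2·v_{0} + v_{7}  so sig = ⟨2 | 1 2⟩
  {2,7}:  v_{2} + v_{7} = 2·v_{0} + v_{6}  so sig = ⟨2 | 1 2⟩
  {2,9}:  v_{2} + v_{9} = 2·v_{4} + v_{6}  so sig = ⟨2 | 1 2⟩
  {1,3}:  v_{1} + v_{3} = 2·v_{8}  so sig = ⟨2 | 2⟩
  {2,8}:  v_{2} + v_{8} = 2·v_{0}  so sig = ⟨2 | 2⟩
  {3,6}:  v_{3} + v_{6} = 2·v_{7}  so sig = ⟨2 | 2⟩
  {0,4,6}:  v_{0} + v_{4} + v_{6} = v_{2}  so sig = ⟨3 | 1⟩

Hence PRS(X_Σ) =
    |P|=2: 21 collections, coeffs (), (), (), (1), (1), (1), (1), (1), (1), (1), (1), (1,1), (1,1), (1,1), (1,1), (1,2), (1,2), (1,2), (2), (2), (2)
    |P|=3: 1 collection, coeffs (1)


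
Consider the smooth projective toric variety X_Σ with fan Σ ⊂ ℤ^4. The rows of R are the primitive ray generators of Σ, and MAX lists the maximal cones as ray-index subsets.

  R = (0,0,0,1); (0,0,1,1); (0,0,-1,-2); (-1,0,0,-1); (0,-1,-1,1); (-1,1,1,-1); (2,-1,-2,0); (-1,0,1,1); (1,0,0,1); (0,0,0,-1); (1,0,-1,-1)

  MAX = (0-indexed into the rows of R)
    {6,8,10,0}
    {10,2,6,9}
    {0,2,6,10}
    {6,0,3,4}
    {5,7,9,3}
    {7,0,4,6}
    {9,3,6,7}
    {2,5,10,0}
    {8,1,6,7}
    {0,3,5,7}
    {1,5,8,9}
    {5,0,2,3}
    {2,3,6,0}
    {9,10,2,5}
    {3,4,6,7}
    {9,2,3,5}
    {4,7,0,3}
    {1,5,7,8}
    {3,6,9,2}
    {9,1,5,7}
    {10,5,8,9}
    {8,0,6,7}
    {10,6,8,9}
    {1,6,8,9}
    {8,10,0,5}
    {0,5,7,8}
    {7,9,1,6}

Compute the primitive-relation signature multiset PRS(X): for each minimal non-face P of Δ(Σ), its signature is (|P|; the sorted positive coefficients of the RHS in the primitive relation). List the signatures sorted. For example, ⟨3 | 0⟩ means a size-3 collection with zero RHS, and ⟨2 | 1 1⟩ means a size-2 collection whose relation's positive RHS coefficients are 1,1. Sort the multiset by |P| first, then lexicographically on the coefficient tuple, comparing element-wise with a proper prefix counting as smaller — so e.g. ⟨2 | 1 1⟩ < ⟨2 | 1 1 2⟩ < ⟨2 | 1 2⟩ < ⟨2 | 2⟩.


19 minimal non-faces of Δ(Σ) (on 11 rays):

  P = {0,9}:  v_{0} + v_{9} = 0 ; sig = ⟨2 | 0⟩
  P = {3,8}:  v_{3} + v_{8} = 0 ; sig = ⟨2 | 0⟩
  P = {7,10}:  v_{7} + v_{10} = 0 ; sig = ⟨2 | 0⟩
  P = {1,2}:  v_{1} + v_{2} = v_{9} ; sig = ⟨2 | 1⟩
  P = {2,7}:  v_{2} + v_{7} = v_{3} ; sig = ⟨2 | 1⟩
  P = {2,8}:  v_{2} + v_{8} = v_{10} ; sig = ⟨2 | 1⟩
  P = {3,10}:  v_{3} + v_{10} = v_{2} ; sig = ⟨2 | 1⟩
  P = {5,6}:  v_{5} + v_{6} = v_{10} ; sig = ⟨2 | 1⟩
  P = {0,1}:  v_{0} + v_{1} = v_{7} + v_{8} ; sig = ⟨2 | 1 1⟩
  P = {1,3}:  v_{1} + v_{3} = v_{7} + v_{9} ; sig = ⟨2 | 1 1⟩
  P = {1,10}:  v_{1} + v_{10} = v_{8} + v_{9} ; sig = ⟨2 | 1 1⟩
  P = {4,5}:  v_{4} + v_{5} = v_{0} + v_{3} ; sig = ⟨2 | 1 1⟩
  P = {4,8}:  v_{4} + v_{8} = v_{0} + v_{6} + v_{7} ; sig = ⟨2 | 1 1 1⟩
  P = {4,9}:  v_{4} + v_{9} = v_{3} + v_{6} + v_{7} ; sig = ⟨2 | 1 1 1⟩
  P = {4,10}:  v_{4} + v_{10} = v_{0} + v_{3} + v_{6} ; sig = ⟨2 | 1 1 1⟩
  P = {2,4}:  v_{2} + v_{4} = v_{0} + 2·v_{3} + v_{6} ; sig = ⟨2 | 1 1 2⟩
  P = {1,4}:  v_{1} + v_{4} = v_{6} + 2·v_{7} ; sig = ⟨2 | 1 2⟩
  P = {7,8,9}:  v_{7} + v_{8} + v_{9} = v_{1} ; sig = ⟨3 | 1⟩
  P = {0,3,6,7}:  v_{0} + v_{3} + v_{6} + v_{7} = v_{4} ; sig = ⟨4 | 1⟩

Signatures (|P|; sorted positive RHS coefficients), sorted:
{ ⟨2 | 0⟩ ×3,  ⟨2 | 1⟩ ×5,  ⟨2 | 1 1⟩ ×4,  ⟨2 | 1 1 1⟩ ×3,  ⟨2 | 1 1 2⟩,  ⟨2 | 1 2⟩,  ⟨3 | 1⟩,  ⟨4 | 1⟩ }
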